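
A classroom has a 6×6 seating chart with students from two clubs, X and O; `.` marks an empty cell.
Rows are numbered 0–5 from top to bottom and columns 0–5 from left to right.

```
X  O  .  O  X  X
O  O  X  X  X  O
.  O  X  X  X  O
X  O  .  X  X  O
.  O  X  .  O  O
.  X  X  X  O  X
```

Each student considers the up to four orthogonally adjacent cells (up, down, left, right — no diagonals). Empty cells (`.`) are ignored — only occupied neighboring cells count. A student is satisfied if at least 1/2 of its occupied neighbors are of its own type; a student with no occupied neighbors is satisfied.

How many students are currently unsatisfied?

7

(0,0)X 0/2 not
(0,1)O 1/2 satisfied
(0,3)O 0/2 not
(0,4)X 2/3 satisfied
(0,5)X 1/2 satisfied
(1,0)O 1/2 satisfied
(1,1)O 3/4 satisfied
(1,2)X 2/3 satisfied
(1,3)X 3/4 satisfied
(1,4)X 3/4 satisfied
(1,5)O 1/3 not
(2,1)O 2/3 satisfied
(2,2)X 2/3 satisfied
(2,3)X 4/4 satisfied
(2,4)X 3/4 satisfied
(2,5)O 2/3 satisfied
(3,0)X 0/1 not
(3,1)O 2/3 satisfied
(3,3)X 2/2 satisfied
(3,4)X 2/4 satisfied
(3,5)O 2/3 satisfied
(4,1)O 1/3 not
(4,2)X 1/2 satisfied
(4,4)O 2/3 satisfied
(4,5)O 2/3 satisfied
(5,1)X 1/2 satisfied
(5,2)X 3/3 satisfied
(5,3)X 1/2 satisfied
(5,4)O 1/3 not
(5,5)X 0/2 not
Unsatisfied: (0,0), (0,3), (1,5), (3,0), (4,1), (5,4), (5,5) — 7 in total.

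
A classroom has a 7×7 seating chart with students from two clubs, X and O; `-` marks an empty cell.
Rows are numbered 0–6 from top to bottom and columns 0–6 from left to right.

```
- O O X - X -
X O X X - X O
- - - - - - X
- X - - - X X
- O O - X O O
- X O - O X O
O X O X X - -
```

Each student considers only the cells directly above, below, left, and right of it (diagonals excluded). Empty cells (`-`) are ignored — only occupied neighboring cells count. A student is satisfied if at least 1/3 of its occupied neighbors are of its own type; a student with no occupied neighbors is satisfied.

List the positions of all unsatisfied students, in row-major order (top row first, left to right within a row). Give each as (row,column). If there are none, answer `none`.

(1,0), (1,6), (3,1), (4,4), (4,5), (5,4), (5,5), (6,0)

(0,1)O 2/2 ✓
(0,2)O 1/3 ✓
(0,3)X 1/2 ✓
(0,5)X 1/1 ✓
(1,0)X 0/1 ✗
(1,1)O 1/3 ✓
(1,2)X 1/3 ✓
(1,3)X 2/2 ✓
(1,5)X 1/2 ✓
(1,6)O 0/2 ✗
(2,6)X 1/2 ✓
(3,1)X 0/1 ✗
(3,5)X 1/2 ✓
(3,6)X 2/3 ✓
(4,1)O 1/3 ✓
(4,2)O 2/2 ✓
(4,4)X 0/2 ✗
(4,5)O 1/4 ✗
(4,6)O 2/3 ✓
(5,1)X 1/3 ✓
(5,2)O 2/3 ✓
(5,4)O 0/3 ✗
(5,5)X 0/3 ✗
(5,6)O 1/2 ✓
(6,0)O 0/1 ✗
(6,1)X 1/3 ✓
(6,2)O 1/3 ✓
(6,3)X 1/2 ✓
(6,4)X 1/2 ✓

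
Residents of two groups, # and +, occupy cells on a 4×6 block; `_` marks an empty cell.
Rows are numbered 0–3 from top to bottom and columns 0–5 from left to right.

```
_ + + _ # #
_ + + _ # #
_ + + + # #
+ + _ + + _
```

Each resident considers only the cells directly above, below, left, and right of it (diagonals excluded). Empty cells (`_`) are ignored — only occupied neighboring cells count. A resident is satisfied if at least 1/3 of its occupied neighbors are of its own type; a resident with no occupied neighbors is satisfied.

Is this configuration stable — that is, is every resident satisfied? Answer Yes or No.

Row 0: (0,1)+ 2/2 satisfied · (0,2)+ 2/2 satisfied · (0,4)# 2/2 satisfied · (0,5)# 2/2 satisfied
Row 1: (1,1)+ 3/3 satisfied · (1,2)+ 3/3 satisfied · (1,4)# 3/3 satisfied · (1,5)# 3/3 satisfied
Row 2: (2,1)+ 3/3 satisfied · (2,2)+ 3/3 satisfied · (2,3)+ 2/3 satisfied · (2,4)# 2/4 satisfied · (2,5)# 2/2 satisfied
Row 3: (3,0)+ 1/1 satisfied · (3,1)+ 2/2 satisfied · (3,3)+ 2/2 satisfied · (3,4)+ 1/2 satisfied
All meet the threshold, so the configuration is stable.

Yes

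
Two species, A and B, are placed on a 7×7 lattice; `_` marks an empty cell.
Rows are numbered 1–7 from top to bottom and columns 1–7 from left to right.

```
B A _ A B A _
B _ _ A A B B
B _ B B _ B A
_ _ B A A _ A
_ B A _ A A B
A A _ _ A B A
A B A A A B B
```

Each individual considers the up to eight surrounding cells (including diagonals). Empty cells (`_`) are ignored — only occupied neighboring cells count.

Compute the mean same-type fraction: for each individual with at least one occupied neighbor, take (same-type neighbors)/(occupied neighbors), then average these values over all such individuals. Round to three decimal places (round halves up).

0.488

(1,1)B 1/2
(1,2)A 0/2
(1,4)A 2/3
(1,5)B 1/5
(1,6)A 1/4
(2,1)B 2/3
(2,4)A 2/5
(2,5)A 3/7
(2,6)B 3/6
(2,7)B 2/4
(3,1)B 1/1
(3,3)B 2/4
(3,4)B 2/6
(3,6)B 2/6
(3,7)A 1/4
(4,3)B 3/5
(4,4)A 3/6
(4,5)A 3/5
(4,7)A 2/4
(5,2)B 1/4
(5,3)A 2/4
(5,5)A 4/5
(5,6)A 5/7
(5,7)B 1/4
(6,1)A 2/4
(6,2)A 4/6
(6,5)A 4/6
(6,6)B 3/8
(6,7)A 1/5
(7,1)A 2/3
(7,2)B 0/4
(7,3)A 2/3
(7,4)A 3/3
(7,5)A 2/4
(7,6)B 2/5
(7,7)B 2/3
Sum over 36 individuals: 1/2 + 0/2 + 2/3 + 1/5 + 1/4 + 2/3 + 2/5 + 3/7 + 3/6 + 2/4 + 1/1 + 2/4 + 2/6 + 2/6 + 1/4 + 3/5 + 3/6 + 3/5 + 2/4 + 1/4 + 2/4 + 4/5 + 5/7 + 1/4 + 2/4 + 4/6 + 4/6 + 3/8 + 1/5 + 2/3 + 0/4 + 2/3 + 3/3 + 2/4 + 2/5 + 2/3 = 14743/840; mean = 14743/840 ÷ 36 = 14743/30240 = 0.487533… → 0.488.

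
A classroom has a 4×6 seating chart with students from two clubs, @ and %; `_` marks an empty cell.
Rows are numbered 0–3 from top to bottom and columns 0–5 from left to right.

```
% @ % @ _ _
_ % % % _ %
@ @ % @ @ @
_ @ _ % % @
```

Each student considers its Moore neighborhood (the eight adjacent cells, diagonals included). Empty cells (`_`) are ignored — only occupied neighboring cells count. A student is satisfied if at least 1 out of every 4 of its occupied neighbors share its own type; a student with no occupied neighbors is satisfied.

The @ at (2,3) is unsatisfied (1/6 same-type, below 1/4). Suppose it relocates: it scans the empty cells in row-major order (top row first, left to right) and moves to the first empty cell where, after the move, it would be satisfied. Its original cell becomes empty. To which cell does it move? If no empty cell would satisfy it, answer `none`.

(0,4)

Vacating (2,3). Empty cells in order:
  (0,4): 1/3 same-type → satisfied — stop here.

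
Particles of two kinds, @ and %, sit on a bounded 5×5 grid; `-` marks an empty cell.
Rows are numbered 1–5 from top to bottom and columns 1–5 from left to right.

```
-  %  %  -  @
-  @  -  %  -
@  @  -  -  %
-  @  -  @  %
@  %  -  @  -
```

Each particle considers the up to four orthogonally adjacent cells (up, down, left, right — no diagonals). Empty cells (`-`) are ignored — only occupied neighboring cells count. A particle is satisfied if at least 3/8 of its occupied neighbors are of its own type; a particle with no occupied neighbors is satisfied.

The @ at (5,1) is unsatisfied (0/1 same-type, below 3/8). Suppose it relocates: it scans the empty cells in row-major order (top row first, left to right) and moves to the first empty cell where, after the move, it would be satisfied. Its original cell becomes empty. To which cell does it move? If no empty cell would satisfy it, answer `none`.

Vacating (5,1). Empty cells in order:
  (1,1): 0/1 same-type → still unsatisfied.
  (1,4): 1/3 same-type → still unsatisfied.
  (2,1): 2/2 same-type → satisfied — stop here.

(2,1)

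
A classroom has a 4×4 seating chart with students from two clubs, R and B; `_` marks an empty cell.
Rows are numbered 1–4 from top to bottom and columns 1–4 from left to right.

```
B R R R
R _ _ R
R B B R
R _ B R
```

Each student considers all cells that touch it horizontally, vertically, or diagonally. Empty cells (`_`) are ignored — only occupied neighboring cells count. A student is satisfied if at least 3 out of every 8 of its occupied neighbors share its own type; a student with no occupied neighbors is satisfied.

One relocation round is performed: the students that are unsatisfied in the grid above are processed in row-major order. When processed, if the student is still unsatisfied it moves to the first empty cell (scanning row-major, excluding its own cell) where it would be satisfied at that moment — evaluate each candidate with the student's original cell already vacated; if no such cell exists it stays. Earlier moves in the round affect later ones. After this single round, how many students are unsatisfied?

2

Initially unsatisfied (in order): (1,1), (4,4).
  (1,1) → (4,2).
  (4,4) → (1,1).
Resulting grid:
R R R R
R _ _ R
R B B R
R B B _
Unsatisfied now: (3,4), (4,1).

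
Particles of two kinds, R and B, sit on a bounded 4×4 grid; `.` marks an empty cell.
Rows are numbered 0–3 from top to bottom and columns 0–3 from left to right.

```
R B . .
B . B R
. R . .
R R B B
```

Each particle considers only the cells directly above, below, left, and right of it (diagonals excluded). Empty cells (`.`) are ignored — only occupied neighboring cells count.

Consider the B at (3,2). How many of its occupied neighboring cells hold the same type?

Occupied neighbors of (3,2): (3,1)=R, (3,3)=B.
Same type (B): 1 of 2.

1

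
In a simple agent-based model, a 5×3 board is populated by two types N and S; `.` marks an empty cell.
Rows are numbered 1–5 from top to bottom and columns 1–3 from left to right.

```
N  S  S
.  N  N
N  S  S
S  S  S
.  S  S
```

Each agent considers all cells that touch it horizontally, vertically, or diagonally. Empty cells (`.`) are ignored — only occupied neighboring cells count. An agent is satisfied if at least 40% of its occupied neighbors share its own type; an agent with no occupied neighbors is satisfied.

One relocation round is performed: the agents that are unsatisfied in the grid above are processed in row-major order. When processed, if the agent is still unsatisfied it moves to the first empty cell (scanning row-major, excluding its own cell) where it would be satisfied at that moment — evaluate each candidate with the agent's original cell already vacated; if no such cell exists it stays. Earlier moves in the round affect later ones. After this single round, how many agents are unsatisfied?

1

Initially unsatisfied (in order): (1,2), (1,3), (2,3), (3,1).
  (1,2) → (5,1).
  (1,3): no empty cell satisfies it; stays.
  (2,3) → (1,2).
  (3,1) → (2,1).
Resulting grid:
N N S
N N .
. S S
S S S
S S S
Unsatisfied now: (1,3).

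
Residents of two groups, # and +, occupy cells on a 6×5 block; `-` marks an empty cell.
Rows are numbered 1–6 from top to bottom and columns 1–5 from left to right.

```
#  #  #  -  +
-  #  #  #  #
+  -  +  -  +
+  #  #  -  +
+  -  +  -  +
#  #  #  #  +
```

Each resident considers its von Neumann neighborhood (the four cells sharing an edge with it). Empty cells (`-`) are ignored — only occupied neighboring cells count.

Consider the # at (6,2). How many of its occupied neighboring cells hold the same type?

2

Occupied neighbors of (6,2): (6,1)=#, (6,3)=#.
Same type (#): 2 of 2.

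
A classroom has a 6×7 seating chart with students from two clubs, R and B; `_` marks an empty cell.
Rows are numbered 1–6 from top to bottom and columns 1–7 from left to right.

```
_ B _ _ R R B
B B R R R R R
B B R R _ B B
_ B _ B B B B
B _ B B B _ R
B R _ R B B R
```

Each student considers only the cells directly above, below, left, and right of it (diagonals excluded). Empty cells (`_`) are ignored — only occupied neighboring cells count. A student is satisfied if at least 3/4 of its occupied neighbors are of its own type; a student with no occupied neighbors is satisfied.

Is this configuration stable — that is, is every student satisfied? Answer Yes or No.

Row 1: (1,2)B 1/1 satisfied · (1,5)R 2/2 satisfied · (1,6)R 2/3 not · (1,7)B 0/2 not
Row 2: (2,1)B 2/2 satisfied · (2,2)B 3/4 satisfied · (2,3)R 2/3 not · (2,4)R 3/3 satisfied · (2,5)R 3/3 satisfied · (2,6)R 3/4 satisfied · (2,7)R 1/3 not
Row 3: (3,1)B 2/2 satisfied · (3,2)B 3/4 satisfied · (3,3)R 2/3 not · (3,4)R 2/3 not · (3,6)B 2/3 not · (3,7)B 2/3 not
Row 4: (4,2)B 1/1 satisfied · (4,4)B 2/3 not · (4,5)B 3/3 satisfied · (4,6)B 3/3 satisfied · (4,7)B 2/3 not
Row 5: (5,1)B 1/1 satisfied · (5,3)B 1/1 satisfied · (5,4)B 3/4 satisfied · (5,5)B 3/3 satisfied · (5,7)R 1/2 not
Row 6: (6,1)B 1/2 not · (6,2)R 0/1 not · (6,4)R 0/2 not · (6,5)B 2/3 not · (6,6)B 1/2 not · (6,7)R 1/2 not
For instance (1,6) has only 2/3 same-type neighbors, below 3/4.

No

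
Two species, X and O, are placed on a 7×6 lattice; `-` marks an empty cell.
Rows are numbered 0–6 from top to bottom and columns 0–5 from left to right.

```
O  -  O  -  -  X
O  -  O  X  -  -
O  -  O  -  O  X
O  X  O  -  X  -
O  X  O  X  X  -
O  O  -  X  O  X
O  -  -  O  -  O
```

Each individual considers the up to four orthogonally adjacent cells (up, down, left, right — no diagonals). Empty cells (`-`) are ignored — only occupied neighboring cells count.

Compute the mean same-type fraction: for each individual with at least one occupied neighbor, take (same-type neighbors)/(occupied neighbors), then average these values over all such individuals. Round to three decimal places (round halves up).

0.510

Row 0: (0,0)O 1/1 · (0,2)O 1/1 · (0,5)X — no occupied neighbors
Row 1: (1,0)O 2/2 · (1,2)O 2/3 · (1,3)X 0/1
Row 2: (2,0)O 2/2 · (2,2)O 2/2 · (2,4)O 0/2 · (2,5)X 0/1
Row 3: (3,0)O 2/3 · (3,1)X 1/3 · (3,2)O 2/3 · (3,4)X 1/2
Row 4: (4,0)O 2/3 · (4,1)X 1/4 · (4,2)O 1/3 · (4,3)X 2/3 · (4,4)X 2/3
Row 5: (5,0)O 3/3 · (5,1)O 1/2 · (5,3)X 1/3 · (5,4)O 0/3 · (5,5)X 0/2
Row 6: (6,0)O 1/1 · (6,3)O 0/1 · (6,5)O 0/1
Sum over 26 individuals: 1/1 + 1/1 + 2/2 + 2/3 + 0/1 + 2/2 + 2/2 + 0/2 + 0/1 + 2/3 + 1/3 + 2/3 + 1/2 + 2/3 + 1/4 + 1/3 + 2/3 + 2/3 + 3/3 + 1/2 + 1/3 + 0/3 + 0/2 + 1/1 + 0/1 + 0/1 = 53/4; mean = 53/4 ÷ 26 = 53/104 = 0.509615… → 0.510.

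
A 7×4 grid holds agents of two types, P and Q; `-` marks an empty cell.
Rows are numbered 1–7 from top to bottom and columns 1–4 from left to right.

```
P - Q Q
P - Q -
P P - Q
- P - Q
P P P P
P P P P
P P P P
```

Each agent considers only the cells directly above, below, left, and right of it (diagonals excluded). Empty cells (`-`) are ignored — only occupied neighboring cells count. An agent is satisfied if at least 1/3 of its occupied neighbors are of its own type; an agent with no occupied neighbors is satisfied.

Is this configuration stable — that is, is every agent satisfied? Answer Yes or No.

(1,1)P 1/1 ✓
(1,3)Q 2/2 ✓
(1,4)Q 1/1 ✓
(2,1)P 2/2 ✓
(2,3)Q 1/1 ✓
(3,1)P 2/2 ✓
(3,2)P 2/2 ✓
(3,4)Q 1/1 ✓
(4,2)P 2/2 ✓
(4,4)Q 1/2 ✓
(5,1)P 2/2 ✓
(5,2)P 4/4 ✓
(5,3)P 3/3 ✓
(5,4)P 2/3 ✓
(6,1)P 3/3 ✓
(6,2)P 4/4 ✓
(6,3)P 4/4 ✓
(6,4)P 3/3 ✓
(7,1)P 2/2 ✓
(7,2)P 3/3 ✓
(7,3)P 3/3 ✓
(7,4)P 2/2 ✓
All meet the threshold, so the configuration is stable.

Yes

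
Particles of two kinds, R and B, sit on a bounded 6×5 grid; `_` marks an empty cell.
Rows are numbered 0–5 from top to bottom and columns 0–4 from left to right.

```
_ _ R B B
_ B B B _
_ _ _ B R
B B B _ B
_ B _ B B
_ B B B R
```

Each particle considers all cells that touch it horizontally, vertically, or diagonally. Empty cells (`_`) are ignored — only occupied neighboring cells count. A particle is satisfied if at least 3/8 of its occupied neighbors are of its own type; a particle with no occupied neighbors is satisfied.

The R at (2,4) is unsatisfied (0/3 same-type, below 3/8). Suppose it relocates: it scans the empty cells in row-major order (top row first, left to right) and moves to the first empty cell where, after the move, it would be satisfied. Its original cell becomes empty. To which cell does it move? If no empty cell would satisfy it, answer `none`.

none

Vacating (2,4). Empty cells in order:
  (0,0): 0/1 same-type → still unsatisfied.
  (0,1): 1/3 same-type → still unsatisfied.
  (1,0): 0/1 same-type → still unsatisfied.
  (1,4): 0/4 same-type → still unsatisfied.
  (2,0): 0/3 same-type → still unsatisfied.
  (2,1): 0/5 same-type → still unsatisfied.
  (2,2): 0/6 same-type → still unsatisfied.
  (3,3): 0/5 same-type → still unsatisfied.
  (4,0): 0/4 same-type → still unsatisfied.
  (4,2): 0/7 same-type → still unsatisfied.
  (5,0): 0/2 same-type → still unsatisfied.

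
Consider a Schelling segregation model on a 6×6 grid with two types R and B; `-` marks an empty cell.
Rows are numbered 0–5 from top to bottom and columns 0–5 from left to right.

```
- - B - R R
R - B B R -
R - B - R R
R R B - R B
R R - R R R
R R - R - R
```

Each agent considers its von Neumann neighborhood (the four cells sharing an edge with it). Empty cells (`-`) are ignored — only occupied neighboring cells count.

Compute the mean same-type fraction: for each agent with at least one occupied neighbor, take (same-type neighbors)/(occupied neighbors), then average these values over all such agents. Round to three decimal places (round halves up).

Row 0: (0,2)B 1/1 · (0,4)R 2/2 · (0,5)R 1/1
Row 1: (1,0)R 1/1 · (1,2)B 3/3 · (1,3)B 1/2 · (1,4)R 2/3
Row 2: (2,0)R 2/2 · (2,2)B 2/2 · (2,4)R 3/3 · (2,5)R 1/2
Row 3: (3,0)R 3/3 · (3,1)R 2/3 · (3,2)B 1/2 · (3,4)R 2/3 · (3,5)B 0/3
Row 4: (4,0)R 3/3 · (4,1)R 3/3 · (4,3)R 2/2 · (4,4)R 3/3 · (4,5)R 2/3
Row 5: (5,0)R 2/2 · (5,1)R 2/2 · (5,3)R 1/1 · (5,5)R 1/1
Sum over 25 agents: 1/1 + 2/2 + 1/1 + 1/1 + 3/3 + 1/2 + 2/3 + 2/2 + 2/2 + 3/3 + 1/2 + 3/3 + 2/3 + 1/2 + 2/3 + 0/3 + 3/3 + 3/3 + 2/2 + 3/3 + 2/3 + 2/2 + 2/2 + 1/1 + 1/1 = 127/6; mean = 127/6 ÷ 25 = 127/150 = 0.846666… → 0.847.

0.847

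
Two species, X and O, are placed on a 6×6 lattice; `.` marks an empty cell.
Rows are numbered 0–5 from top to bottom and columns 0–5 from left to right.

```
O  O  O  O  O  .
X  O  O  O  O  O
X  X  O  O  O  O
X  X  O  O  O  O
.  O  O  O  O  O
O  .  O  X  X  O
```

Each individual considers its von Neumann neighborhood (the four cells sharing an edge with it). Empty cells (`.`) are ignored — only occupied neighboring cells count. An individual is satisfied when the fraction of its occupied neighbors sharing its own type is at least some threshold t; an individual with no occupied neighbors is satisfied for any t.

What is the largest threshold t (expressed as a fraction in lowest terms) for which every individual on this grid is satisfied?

1/3

(0,0)O 1/2
(0,1)O 3/3
(0,2)O 3/3
(0,3)O 3/3
(0,4)O 2/2
(1,0)X 1/3
(1,1)O 2/4
(1,2)O 4/4
(1,3)O 4/4
(1,4)O 4/4
(1,5)O 2/2
(2,0)X 3/3
(2,1)X 2/4
(2,2)O 3/4
(2,3)O 4/4
(2,4)O 4/4
(2,5)O 3/3
(3,0)X 2/2
(3,1)X 2/4
(3,2)O 3/4
(3,3)O 4/4
(3,4)O 4/4
(3,5)O 3/3
(4,1)O 1/2
(4,2)O 4/4
(4,3)O 3/4
(4,4)O 3/4
(4,5)O 3/3
(5,0)O — no occupied neighbors
(5,2)O 1/2
(5,3)X 1/3
(5,4)X 1/3
(5,5)O 1/2
The smallest same-type fraction is 1/3 at (1,0), which reduces to 1/3. Any threshold above that leaves this individual unsatisfied.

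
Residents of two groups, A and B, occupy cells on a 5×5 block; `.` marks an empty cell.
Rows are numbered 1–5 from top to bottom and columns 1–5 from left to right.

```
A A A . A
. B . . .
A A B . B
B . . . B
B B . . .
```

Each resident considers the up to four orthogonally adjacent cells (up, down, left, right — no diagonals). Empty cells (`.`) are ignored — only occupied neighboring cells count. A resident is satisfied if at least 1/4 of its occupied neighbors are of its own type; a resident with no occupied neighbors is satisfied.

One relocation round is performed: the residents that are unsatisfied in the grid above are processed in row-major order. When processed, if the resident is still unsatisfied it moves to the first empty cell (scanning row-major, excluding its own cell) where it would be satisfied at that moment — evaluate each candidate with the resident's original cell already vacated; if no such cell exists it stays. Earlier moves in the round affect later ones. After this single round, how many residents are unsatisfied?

Initially unsatisfied (in order): (2,2), (3,3).
  (2,2) → (2,3).
  (3,3): now satisfied by earlier moves; stays.
Resulting grid:
A A A . A
. . B . .
A A B . B
B . . . B
B B . . .
All satisfied now.

0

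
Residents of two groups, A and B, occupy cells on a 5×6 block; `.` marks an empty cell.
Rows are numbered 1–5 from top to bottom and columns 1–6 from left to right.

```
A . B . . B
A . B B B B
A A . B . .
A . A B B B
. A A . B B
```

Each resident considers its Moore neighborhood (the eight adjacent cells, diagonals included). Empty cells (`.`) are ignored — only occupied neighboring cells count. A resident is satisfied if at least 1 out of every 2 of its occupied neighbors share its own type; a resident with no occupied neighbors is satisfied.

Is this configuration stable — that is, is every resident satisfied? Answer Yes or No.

(1,1)A 1/1 satisfied
(1,3)B 2/2 satisfied
(1,6)B 2/2 satisfied
(2,1)A 3/3 satisfied
(2,3)B 3/4 satisfied
(2,4)B 4/4 satisfied
(2,5)B 4/4 satisfied
(2,6)B 2/2 satisfied
(3,1)A 3/3 satisfied
(3,2)A 4/5 satisfied
(3,4)B 5/6 satisfied
(4,1)A 3/3 satisfied
(4,3)A 3/5 satisfied
(4,4)B 3/5 satisfied
(4,5)B 5/5 satisfied
(4,6)B 3/3 satisfied
(5,2)A 3/3 satisfied
(5,3)A 2/3 satisfied
(5,5)B 4/4 satisfied
(5,6)B 3/3 satisfied
All meet the threshold, so the configuration is stable.

Yes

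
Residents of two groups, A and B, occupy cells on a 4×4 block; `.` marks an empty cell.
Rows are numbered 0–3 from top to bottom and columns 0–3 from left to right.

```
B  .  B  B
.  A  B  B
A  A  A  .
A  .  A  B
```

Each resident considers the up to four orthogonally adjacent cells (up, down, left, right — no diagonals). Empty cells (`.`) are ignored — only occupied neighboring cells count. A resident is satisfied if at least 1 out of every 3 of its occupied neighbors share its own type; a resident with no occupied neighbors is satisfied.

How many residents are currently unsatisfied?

Row 0: (0,0)B 0/0 ✓ · (0,2)B 2/2 ✓ · (0,3)B 2/2 ✓
Row 1: (1,1)A 1/2 ✓ · (1,2)B 2/4 ✓ · (1,3)B 2/2 ✓
Row 2: (2,0)A 2/2 ✓ · (2,1)A 3/3 ✓ · (2,2)A 2/3 ✓
Row 3: (3,0)A 1/1 ✓ · (3,2)A 1/2 ✓ · (3,3)B 0/1 ✗
Unsatisfied: (3,3) — 1 in total.

1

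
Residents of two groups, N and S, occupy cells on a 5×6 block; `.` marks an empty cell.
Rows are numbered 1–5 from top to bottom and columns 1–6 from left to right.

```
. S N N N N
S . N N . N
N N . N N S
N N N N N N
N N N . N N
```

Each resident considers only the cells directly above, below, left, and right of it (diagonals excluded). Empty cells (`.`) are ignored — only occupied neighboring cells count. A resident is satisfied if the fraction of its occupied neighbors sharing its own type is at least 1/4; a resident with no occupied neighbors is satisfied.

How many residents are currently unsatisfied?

(1,2)S 0/1 not
(1,3)N 2/3 satisfied
(1,4)N 3/3 satisfied
(1,5)N 2/2 satisfied
(1,6)N 2/2 satisfied
(2,1)S 0/1 not
(2,3)N 2/2 satisfied
(2,4)N 3/3 satisfied
(2,6)N 1/2 satisfied
(3,1)N 2/3 satisfied
(3,2)N 2/2 satisfied
(3,4)N 3/3 satisfied
(3,5)N 2/3 satisfied
(3,6)S 0/3 not
(4,1)N 3/3 satisfied
(4,2)N 4/4 satisfied
(4,3)N 3/3 satisfied
(4,4)N 3/3 satisfied
(4,5)N 4/4 satisfied
(4,6)N 2/3 satisfied
(5,1)N 2/2 satisfied
(5,2)N 3/3 satisfied
(5,3)N 2/2 satisfied
(5,5)N 2/2 satisfied
(5,6)N 2/2 satisfied
Unsatisfied: (1,2), (2,1), (3,6) — 3 in total.

3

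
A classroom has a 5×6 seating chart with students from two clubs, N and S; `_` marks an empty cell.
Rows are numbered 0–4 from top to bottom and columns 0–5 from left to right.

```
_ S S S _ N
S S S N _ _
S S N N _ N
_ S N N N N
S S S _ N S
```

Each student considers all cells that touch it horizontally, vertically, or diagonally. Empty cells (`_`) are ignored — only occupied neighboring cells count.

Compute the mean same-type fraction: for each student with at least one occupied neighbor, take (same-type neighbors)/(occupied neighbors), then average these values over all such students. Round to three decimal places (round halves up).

0.725

(0,1)S 4/4
(0,2)S 4/5
(0,3)S 2/3
(0,5)N — no occupied neighbors
(1,0)S 4/4
(1,1)S 6/7
(1,2)S 5/8
(1,3)N 2/5
(2,0)S 4/4
(2,1)S 5/7
(2,2)N 4/8
(2,3)N 5/6
(2,5)N 2/2
(3,1)S 5/7
(3,2)N 3/7
(3,3)N 5/6
(3,4)N 5/6
(3,5)N 3/4
(4,0)S 2/2
(4,1)S 3/4
(4,2)S 2/4
(4,4)N 3/4
(4,5)S 0/3
Sum over 22 students: 4/4 + 4/5 + 2/3 + 4/4 + 6/7 + 5/8 + 2/5 + 4/4 + 5/7 + 4/8 + 5/6 + 2/2 + 5/7 + 3/7 + 5/6 + 5/6 + 3/4 + 2/2 + 3/4 + 2/4 + 3/4 + 0/3 = 13403/840; mean = 13403/840 ÷ 22 = 13403/18480 = 0.725270… → 0.725.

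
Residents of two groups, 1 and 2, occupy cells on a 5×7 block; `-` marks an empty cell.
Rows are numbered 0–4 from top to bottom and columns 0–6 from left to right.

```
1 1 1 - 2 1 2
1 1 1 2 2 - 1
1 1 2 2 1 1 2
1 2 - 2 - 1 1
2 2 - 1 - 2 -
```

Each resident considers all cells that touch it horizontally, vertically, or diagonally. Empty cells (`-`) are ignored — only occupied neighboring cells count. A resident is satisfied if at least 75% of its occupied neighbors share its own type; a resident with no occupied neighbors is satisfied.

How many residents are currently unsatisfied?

22

Row 0: (0,0)1 3/3 satisfied · (0,1)1 5/5 satisfied · (0,2)1 3/4 satisfied · (0,4)2 2/3 not · (0,5)1 1/4 not · (0,6)2 0/2 not
Row 1: (1,0)1 5/5 satisfied · (1,1)1 7/8 satisfied · (1,2)1 4/7 not · (1,3)2 4/7 not · (1,4)2 3/6 not · (1,6)1 2/4 not
Row 2: (2,0)1 4/5 satisfied · (2,1)1 5/7 not · (2,2)2 4/7 not · (2,3)2 4/6 not · (2,4)1 2/6 not · (2,5)1 4/6 not · (2,6)2 0/4 not
Row 3: (3,0)1 2/5 not · (3,1)2 3/6 not · (3,3)2 2/4 not · (3,5)1 3/5 not · (3,6)1 2/4 not
Row 4: (4,0)2 2/3 not · (4,1)2 2/3 not · (4,3)1 0/1 not · (4,5)2 0/2 not
Unsatisfied: (0,4), (0,5), (0,6), (1,2), (1,3), (1,4), (1,6), (2,1), (2,2), (2,3), (2,4), (2,5), (2,6), (3,0), (3,1), (3,3), (3,5), (3,6), (4,0), (4,1), (4,3), (4,5) — 22 in total.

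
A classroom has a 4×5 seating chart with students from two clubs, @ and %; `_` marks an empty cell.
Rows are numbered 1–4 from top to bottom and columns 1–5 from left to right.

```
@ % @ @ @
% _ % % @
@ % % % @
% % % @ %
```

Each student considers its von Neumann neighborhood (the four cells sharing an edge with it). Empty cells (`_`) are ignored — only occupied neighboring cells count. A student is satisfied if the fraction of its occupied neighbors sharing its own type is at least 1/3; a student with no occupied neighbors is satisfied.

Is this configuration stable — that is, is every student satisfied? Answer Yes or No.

No

(1,1)@ 0/2 ✗
(1,2)% 0/2 ✗
(1,3)@ 1/3 ✓
(1,4)@ 2/3 ✓
(1,5)@ 2/2 ✓
(2,1)% 0/2 ✗
(2,3)% 2/3 ✓
(2,4)% 2/4 ✓
(2,5)@ 2/3 ✓
(3,1)@ 0/3 ✗
(3,2)% 2/3 ✓
(3,3)% 4/4 ✓
(3,4)% 2/4 ✓
(3,5)@ 1/3 ✓
(4,1)% 1/2 ✓
(4,2)% 3/3 ✓
(4,3)% 2/3 ✓
(4,4)@ 0/3 ✗
(4,5)% 0/2 ✗
For instance (1,1) has only 0/2 same-type neighbors, below 1/3.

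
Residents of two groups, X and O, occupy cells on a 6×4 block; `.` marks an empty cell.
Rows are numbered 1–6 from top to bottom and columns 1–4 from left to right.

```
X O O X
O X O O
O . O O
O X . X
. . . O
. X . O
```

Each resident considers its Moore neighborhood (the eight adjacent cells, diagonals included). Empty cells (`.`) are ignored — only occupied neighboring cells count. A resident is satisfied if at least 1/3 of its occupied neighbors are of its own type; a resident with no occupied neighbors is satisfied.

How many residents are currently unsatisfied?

Row 1: (1,1)X 1/3 ok · (1,2)O 3/5 ok · (1,3)O 3/5 ok · (1,4)X 0/3 unhappy
Row 2: (2,1)O 2/4 ok · (2,2)X 1/7 unhappy · (2,3)O 5/7 ok · (2,4)O 4/5 ok
Row 3: (3,1)O 2/4 ok · (3,3)O 3/6 ok · (3,4)O 3/4 ok
Row 4: (4,1)O 1/2 ok · (4,2)X 0/3 unhappy · (4,4)X 0/3 unhappy
Row 5: (5,4)O 1/2 ok
Row 6: (6,2)X 0/0 ok · (6,4)O 1/1 ok
Unsatisfied: (1,4), (2,2), (4,2), (4,4) — 4 in total.

4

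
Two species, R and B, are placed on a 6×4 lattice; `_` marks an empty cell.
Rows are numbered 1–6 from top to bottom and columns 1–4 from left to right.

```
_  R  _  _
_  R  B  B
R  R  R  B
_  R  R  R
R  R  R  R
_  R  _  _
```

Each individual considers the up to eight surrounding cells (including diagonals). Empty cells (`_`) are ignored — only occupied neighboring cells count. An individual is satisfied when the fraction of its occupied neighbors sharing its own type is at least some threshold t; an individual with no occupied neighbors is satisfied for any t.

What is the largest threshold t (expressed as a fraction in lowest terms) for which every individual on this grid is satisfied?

1/3

Row 1: (1,2)R 1/2
Row 2: (2,2)R 4/5 · (2,3)B 2/6 · (2,4)B 2/3
Row 3: (3,1)R 3/3 · (3,2)R 5/6 · (3,3)R 5/8 · (3,4)B 2/5
Row 4: (4,2)R 7/7 · (4,3)R 7/8 · (4,4)R 4/5
Row 5: (5,1)R 3/3 · (5,2)R 5/5 · (5,3)R 6/6 · (5,4)R 3/3
Row 6: (6,2)R 3/3
The smallest same-type fraction is 2/6 at (2,3), which reduces to 1/3. Any threshold above that leaves this individual unsatisfied.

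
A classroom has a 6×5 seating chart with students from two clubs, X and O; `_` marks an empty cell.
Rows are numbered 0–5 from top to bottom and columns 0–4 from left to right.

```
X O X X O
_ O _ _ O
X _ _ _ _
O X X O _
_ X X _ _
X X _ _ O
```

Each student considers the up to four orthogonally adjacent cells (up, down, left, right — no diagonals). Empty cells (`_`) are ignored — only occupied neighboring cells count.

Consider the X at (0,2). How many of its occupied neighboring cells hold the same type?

Occupied neighbors of (0,2): (0,1)=O, (0,3)=X.
Same type (X): 1 of 2.

1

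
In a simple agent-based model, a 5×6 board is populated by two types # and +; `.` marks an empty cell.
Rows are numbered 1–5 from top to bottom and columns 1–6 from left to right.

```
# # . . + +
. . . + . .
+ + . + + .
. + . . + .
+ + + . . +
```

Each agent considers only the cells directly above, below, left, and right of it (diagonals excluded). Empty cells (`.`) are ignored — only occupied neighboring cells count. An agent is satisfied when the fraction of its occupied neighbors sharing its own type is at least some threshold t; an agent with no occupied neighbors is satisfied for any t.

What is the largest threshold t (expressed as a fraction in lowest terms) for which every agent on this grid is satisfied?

Row 1: (1,1)# 1/1 · (1,2)# 1/1 · (1,5)+ 1/1 · (1,6)+ 1/1
Row 2: (2,4)+ 1/1
Row 3: (3,1)+ 1/1 · (3,2)+ 2/2 · (3,4)+ 2/2 · (3,5)+ 2/2
Row 4: (4,2)+ 2/2 · (4,5)+ 1/1
Row 5: (5,1)+ 1/1 · (5,2)+ 3/3 · (5,3)+ 1/1 · (5,6)+ — no occupied neighbors
The smallest same-type fraction is 1/1 at (1,1), which reduces to 1/1. Any threshold above that leaves this agent unsatisfied.

1/1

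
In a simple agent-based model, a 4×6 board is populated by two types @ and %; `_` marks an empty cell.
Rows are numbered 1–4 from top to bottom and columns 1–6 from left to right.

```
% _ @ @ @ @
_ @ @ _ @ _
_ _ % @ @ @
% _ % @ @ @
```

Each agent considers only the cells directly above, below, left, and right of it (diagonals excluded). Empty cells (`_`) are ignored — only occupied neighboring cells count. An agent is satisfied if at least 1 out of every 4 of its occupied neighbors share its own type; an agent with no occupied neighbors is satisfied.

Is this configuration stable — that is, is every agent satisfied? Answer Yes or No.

Row 1: (1,1)% 0/0 ok · (1,3)@ 2/2 ok · (1,4)@ 2/2 ok · (1,5)@ 3/3 ok · (1,6)@ 1/1 ok
Row 2: (2,2)@ 1/1 ok · (2,3)@ 2/3 ok · (2,5)@ 2/2 ok
Row 3: (3,3)% 1/3 ok · (3,4)@ 2/3 ok · (3,5)@ 4/4 ok · (3,6)@ 2/2 ok
Row 4: (4,1)% 0/0 ok · (4,3)% 1/2 ok · (4,4)@ 2/3 ok · (4,5)@ 3/3 ok · (4,6)@ 2/2 ok
All meet the threshold, so the configuration is stable.

Yes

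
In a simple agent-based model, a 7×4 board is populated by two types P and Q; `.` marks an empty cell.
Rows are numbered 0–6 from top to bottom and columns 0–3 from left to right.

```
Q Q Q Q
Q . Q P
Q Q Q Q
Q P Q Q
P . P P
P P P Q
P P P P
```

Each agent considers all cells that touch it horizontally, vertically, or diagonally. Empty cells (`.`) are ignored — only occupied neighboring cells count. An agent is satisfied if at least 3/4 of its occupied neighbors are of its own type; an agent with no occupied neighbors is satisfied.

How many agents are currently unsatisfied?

(0,0)Q 2/2 ok
(0,1)Q 4/4 ok
(0,2)Q 3/4 ok
(0,3)Q 2/3 unhappy
(1,0)Q 4/4 ok
(1,2)Q 6/7 ok
(1,3)P 0/5 unhappy
(2,0)Q 3/4 ok
(2,1)Q 6/7 ok
(2,2)Q 5/7 unhappy
(2,3)Q 4/5 ok
(3,0)Q 2/4 unhappy
(3,1)P 2/7 unhappy
(3,2)Q 4/7 unhappy
(3,3)Q 3/5 unhappy
(4,0)P 3/4 ok
(4,2)P 4/7 unhappy
(4,3)P 2/5 unhappy
(5,0)P 4/4 ok
(5,1)P 7/7 ok
(5,2)P 6/7 ok
(5,3)Q 0/5 unhappy
(6,0)P 3/3 ok
(6,1)P 5/5 ok
(6,2)P 4/5 ok
(6,3)P 2/3 unhappy
Unsatisfied: (0,3), (1,3), (2,2), (3,0), (3,1), (3,2), (3,3), (4,2), (4,3), (5,3), (6,3) — 11 in total.

11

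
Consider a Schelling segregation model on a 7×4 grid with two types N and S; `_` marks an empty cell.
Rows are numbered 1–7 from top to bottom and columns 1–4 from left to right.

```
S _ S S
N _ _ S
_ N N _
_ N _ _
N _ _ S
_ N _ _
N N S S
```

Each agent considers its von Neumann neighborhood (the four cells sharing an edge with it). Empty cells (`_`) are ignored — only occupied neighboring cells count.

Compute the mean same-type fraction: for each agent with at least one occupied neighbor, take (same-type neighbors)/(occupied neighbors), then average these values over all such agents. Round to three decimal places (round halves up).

(1,1)S 0/1
(1,3)S 1/1
(1,4)S 2/2
(2,1)N 0/1
(2,4)S 1/1
(3,2)N 2/2
(3,3)N 1/1
(4,2)N 1/1
(5,1)N — no occupied neighbors
(5,4)S — no occupied neighbors
(6,2)N 1/1
(7,1)N 1/1
(7,2)N 2/3
(7,3)S 1/2
(7,4)S 1/1
Sum over 13 agents: 0/1 + 1/1 + 2/2 + 0/1 + 1/1 + 2/2 + 1/1 + 1/1 + 1/1 + 1/1 + 2/3 + 1/2 + 1/1 = 61/6; mean = 61/6 ÷ 13 = 61/78 = 0.782051… → 0.782.

0.782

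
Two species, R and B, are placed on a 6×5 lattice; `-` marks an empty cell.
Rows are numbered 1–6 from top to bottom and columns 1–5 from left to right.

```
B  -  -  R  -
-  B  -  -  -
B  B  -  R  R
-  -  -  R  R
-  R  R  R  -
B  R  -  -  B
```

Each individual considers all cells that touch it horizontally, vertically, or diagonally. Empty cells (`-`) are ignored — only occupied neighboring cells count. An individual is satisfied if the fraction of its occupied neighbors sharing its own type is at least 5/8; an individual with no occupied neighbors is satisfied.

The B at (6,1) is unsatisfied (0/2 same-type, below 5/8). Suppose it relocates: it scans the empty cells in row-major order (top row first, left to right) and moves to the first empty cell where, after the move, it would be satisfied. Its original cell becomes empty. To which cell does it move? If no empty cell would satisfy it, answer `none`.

(1,2)

Vacating (6,1). Empty cells in order:
  (1,2): 2/2 same-type → satisfied — stop here.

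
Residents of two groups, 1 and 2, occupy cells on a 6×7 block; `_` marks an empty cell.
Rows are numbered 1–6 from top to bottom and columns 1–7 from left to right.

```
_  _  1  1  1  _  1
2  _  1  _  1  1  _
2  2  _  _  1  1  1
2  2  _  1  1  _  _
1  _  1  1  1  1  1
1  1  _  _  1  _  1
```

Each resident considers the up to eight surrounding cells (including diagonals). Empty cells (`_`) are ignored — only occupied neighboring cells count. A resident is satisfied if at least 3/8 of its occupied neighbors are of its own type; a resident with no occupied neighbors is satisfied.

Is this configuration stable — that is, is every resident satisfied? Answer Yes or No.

(1,3)1 2/2 ✓
(1,4)1 4/4 ✓
(1,5)1 3/3 ✓
(1,7)1 1/1 ✓
(2,1)2 2/2 ✓
(2,3)1 2/3 ✓
(2,5)1 5/5 ✓
(2,6)1 6/6 ✓
(3,1)2 4/4 ✓
(3,2)2 4/5 ✓
(3,5)1 5/5 ✓
(3,6)1 5/5 ✓
(3,7)1 2/2 ✓
(4,1)2 3/4 ✓
(4,2)2 3/5 ✓
(4,4)1 5/5 ✓
(4,5)1 6/6 ✓
(5,1)1 2/4 ✓
(5,3)1 3/4 ✓
(5,4)1 5/5 ✓
(5,5)1 5/5 ✓
(5,6)1 5/5 ✓
(5,7)1 2/2 ✓
(6,1)1 2/2 ✓
(6,2)1 3/3 ✓
(6,5)1 3/3 ✓
(6,7)1 2/2 ✓
All meet the threshold, so the configuration is stable.

Yes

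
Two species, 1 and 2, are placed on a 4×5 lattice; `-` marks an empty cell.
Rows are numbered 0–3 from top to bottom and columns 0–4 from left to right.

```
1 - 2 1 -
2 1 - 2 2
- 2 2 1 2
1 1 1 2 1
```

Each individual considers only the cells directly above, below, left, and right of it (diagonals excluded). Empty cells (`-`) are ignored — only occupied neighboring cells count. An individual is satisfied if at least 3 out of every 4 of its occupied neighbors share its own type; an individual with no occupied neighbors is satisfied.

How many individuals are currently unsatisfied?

(0,0)1 0/1 unhappy
(0,2)2 0/1 unhappy
(0,3)1 0/2 unhappy
(1,0)2 0/2 unhappy
(1,1)1 0/2 unhappy
(1,3)2 1/3 unhappy
(1,4)2 2/2 ok
(2,1)2 1/3 unhappy
(2,2)2 1/3 unhappy
(2,3)1 0/4 unhappy
(2,4)2 1/3 unhappy
(3,0)1 1/1 ok
(3,1)1 2/3 unhappy
(3,2)1 1/3 unhappy
(3,3)2 0/3 unhappy
(3,4)1 0/2 unhappy
Unsatisfied: (0,0), (0,2), (0,3), (1,0), (1,1), (1,3), (2,1), (2,2), (2,3), (2,4), (3,1), (3,2), (3,3), (3,4) — 14 in total.

14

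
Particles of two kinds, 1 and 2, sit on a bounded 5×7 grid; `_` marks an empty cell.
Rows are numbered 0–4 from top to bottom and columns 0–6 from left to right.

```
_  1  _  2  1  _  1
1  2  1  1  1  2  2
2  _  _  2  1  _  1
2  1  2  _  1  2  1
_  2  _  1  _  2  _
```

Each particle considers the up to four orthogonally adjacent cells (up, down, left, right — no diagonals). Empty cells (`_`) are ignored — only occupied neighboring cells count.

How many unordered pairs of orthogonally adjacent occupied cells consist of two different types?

16

Scan each occupied cell's neighbors to the right and below so each pair is counted once.
Row 0: 1(0,1)–2(1,1)≠ 2(0,3)–1(0,4)≠ 2(0,3)–1(1,3)≠ 1(0,4)–1(1,4)= 1(0,6)–2(1,6)≠  → 4/5 unlike.
Row 1: 1(1,0)–2(1,1)≠ 1(1,0)–2(2,0)≠ 2(1,1)–1(1,2)≠ 1(1,2)–1(1,3)= 1(1,3)–1(1,4)= 1(1,3)–2(2,3)≠ 1(1,4)–2(1,5)≠ 1(1,4)–1(2,4)= 2(1,5)–2(1,6)= 2(1,6)–1(2,6)≠  → 6/10 unlike.
Row 2: 2(2,0)–2(3,0)= 2(2,3)–1(2,4)≠ 1(2,4)–1(3,4)= 1(2,6)–1(3,6)=  → 1/4 unlike.
Row 3: 2(3,0)–1(3,1)≠ 1(3,1)–2(3,2)≠ 1(3,1)–2(4,1)≠ 1(3,4)–2(3,5)≠ 2(3,5)–1(3,6)≠ 2(3,5)–2(4,5)=  → 5/6 unlike.
Total adjacent occupied pairs: 25; unlike-type pairs: 16.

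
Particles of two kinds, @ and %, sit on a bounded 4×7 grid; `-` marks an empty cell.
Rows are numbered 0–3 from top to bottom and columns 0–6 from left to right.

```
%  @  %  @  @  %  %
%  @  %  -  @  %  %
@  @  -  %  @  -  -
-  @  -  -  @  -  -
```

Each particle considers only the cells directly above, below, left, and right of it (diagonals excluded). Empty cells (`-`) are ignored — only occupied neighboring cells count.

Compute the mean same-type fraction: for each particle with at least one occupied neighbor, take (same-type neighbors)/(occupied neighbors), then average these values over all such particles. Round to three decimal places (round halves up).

Row 0: (0,0)% 1/2 · (0,1)@ 1/3 · (0,2)% 1/3 · (0,3)@ 1/2 · (0,4)@ 2/3 · (0,5)% 2/3 · (0,6)% 2/2
Row 1: (1,0)% 1/3 · (1,1)@ 2/4 · (1,2)% 1/2 · (1,4)@ 2/3 · (1,5)% 2/3 · (1,6)% 2/2
Row 2: (2,0)@ 1/2 · (2,1)@ 3/3 · (2,3)% 0/1 · (2,4)@ 2/3
Row 3: (3,1)@ 1/1 · (3,4)@ 1/1
Sum over 19 particles: 1/2 + 1/3 + 1/3 + 1/2 + 2/3 + 2/3 + 2/2 + 1/3 + 2/4 + 1/2 + 2/3 + 2/3 + 2/2 + 1/2 + 3/3 + 0/1 + 2/3 + 1/1 + 1/1 = 71/6; mean = 71/6 ÷ 19 = 71/114 = 0.622807… → 0.623.

0.623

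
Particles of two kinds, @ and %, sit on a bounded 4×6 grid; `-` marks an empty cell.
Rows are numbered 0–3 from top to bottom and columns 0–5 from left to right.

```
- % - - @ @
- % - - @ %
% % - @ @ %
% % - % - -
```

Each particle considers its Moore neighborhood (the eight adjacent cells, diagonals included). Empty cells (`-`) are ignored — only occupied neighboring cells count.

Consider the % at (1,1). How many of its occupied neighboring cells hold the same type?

3

Occupied neighbors of (1,1): (0,1)=%, (2,0)=%, (2,1)=%.
Same type (%): 3 of 3.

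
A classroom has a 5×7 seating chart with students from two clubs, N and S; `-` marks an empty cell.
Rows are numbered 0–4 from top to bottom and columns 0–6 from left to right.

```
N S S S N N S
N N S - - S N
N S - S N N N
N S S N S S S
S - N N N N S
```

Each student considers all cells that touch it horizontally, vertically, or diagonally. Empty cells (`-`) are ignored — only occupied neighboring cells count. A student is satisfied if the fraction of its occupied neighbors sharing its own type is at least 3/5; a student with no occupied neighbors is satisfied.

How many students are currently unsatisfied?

(0,0)N 2/3 satisfied
(0,1)S 2/5 not
(0,2)S 3/4 satisfied
(0,3)S 2/3 satisfied
(0,4)N 1/3 not
(0,5)N 2/4 not
(0,6)S 1/3 not
(1,0)N 3/5 satisfied
(1,1)N 3/7 not
(1,2)S 5/6 satisfied
(1,5)S 1/7 not
(1,6)N 3/5 satisfied
(2,0)N 3/5 satisfied
(2,1)S 3/7 not
(2,3)S 3/5 satisfied
(2,4)N 2/6 not
(2,5)N 3/7 not
(2,6)N 2/5 not
(3,0)N 1/4 not
(3,1)S 3/6 not
(3,2)S 3/6 not
(3,3)N 4/7 not
(3,4)S 2/8 not
(3,5)S 3/8 not
(3,6)S 2/5 not
(4,0)S 1/2 not
(4,2)N 2/4 not
(4,3)N 3/5 satisfied
(4,4)N 3/5 satisfied
(4,5)N 1/5 not
(4,6)S 2/3 satisfied
Unsatisfied: (0,1), (0,4), (0,5), (0,6), (1,1), (1,5), (2,1), (2,4), (2,5), (2,6), (3,0), (3,1), (3,2), (3,3), (3,4), (3,5), (3,6), (4,0), (4,2), (4,5) — 20 in total.

20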